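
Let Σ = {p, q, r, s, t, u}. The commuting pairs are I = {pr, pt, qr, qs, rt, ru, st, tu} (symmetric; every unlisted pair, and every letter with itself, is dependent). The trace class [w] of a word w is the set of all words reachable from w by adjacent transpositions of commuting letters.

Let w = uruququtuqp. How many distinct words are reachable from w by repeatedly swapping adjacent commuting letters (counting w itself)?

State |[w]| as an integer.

33

piece 0:u — minimal
piece 1:r — minimal
piece 2:u rests on {0:u}
piece 3:q rests on {2:u}
piece 4:u rests on {3:q}
piece 5:q rests on {4:u}
piece 6:u rests on {5:q}
piece 7:t rests on {5:q}
piece 8:u rests on {6:u}
piece 9:q rests on {7:t, 8:u}
piece 10:p rests on {9:q}
minimal pieces: {0:u, 1:r}
ways to finish when only these pieces remain (= sum over removing one remaining piece with nothing left below it):
  1 left: {1}→1  {10}→1
  2 left: {1,10}→2  {9,10}→1
  3 left: {1,9,10}→3  {7,9,10}→1  {8,9,10}→1
  4 left: {1,7,9,10}→4  {1,8,9,10}→4  {6,8,9,10}→1  {7,8,9,10}→2
  5 left: {1,6,8,9,10}→5  {1,7,8,9,10}→10  {6,7,8,9,10}→3
  6 left: {1,6,7,8,9,10}→18  {5,6,7,8,9,10}→3
  7 left: {1,5,6,7,8,9,10}→21  {4,5,6,7,8,9,10}→3
  8 left: {1,4,5,6,7,8,9,10}→24  {3,4,5,6,7,8,9,10}→3
  9 left: {1,3,4,5,6,7,8,9,10}→27  {2,3,4,5,6,7,8,9,10}→3
  placing 0:u first → 30 extensions
  placing 1:r first → 3 extensions
total linear extensions = 33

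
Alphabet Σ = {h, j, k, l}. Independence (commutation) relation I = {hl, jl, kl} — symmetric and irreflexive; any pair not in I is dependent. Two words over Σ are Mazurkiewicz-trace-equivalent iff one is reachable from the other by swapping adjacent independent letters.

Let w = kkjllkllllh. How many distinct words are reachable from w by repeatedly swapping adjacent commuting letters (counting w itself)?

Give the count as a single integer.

piece 0:k — minimal
piece 1:k rests on {0:k}
piece 2:j rests on {1:k}
piece 3:l — minimal
piece 4:l rests on {3:l}
piece 5:k rests on {2:j}
piece 6:l rests on {4:l}
piece 7:l rests on {6:l}
piece 8:l rests on {7:l}
piece 9:l rests on {8:l}
piece 10:h rests on {5:k}
minimal pieces: {0:k, 3:l}
ways to finish when only these pieces remain (= sum over removing one remaining piece with nothing left below it):
  1 left: {9}→1  {10}→1
  2 left: {5,10}→1  {8,9}→1  {9,10}→2
  3 left: {2,5,10}→1  {5,9,10}→3  {7,8,9}→1  {8,9,10}→3
  4 left: {1,2,5,10}→1  {2,5,9,10}→4  {5,8,9,10}→6  {6,7,8,9}→1  {7,8,9,10}→4
  5 left: {0,1,2,5,10}→1  {1,2,5,9,10}→5  {2,5,8,9,10}→10  {4,6,7,8,9}→1  {5,7,8,9,10}→10  {6,7,8,9,10}→5
  6 left: {0,1,2,5,9,10}→6  {1,2,5,8,9,10}→15  {2,5,7,8,9,10}→20  {3,4,6,7,8,9}→1  {4,6,7,8,9,10}→6  {5,6,7,8,9,10}→15
  7 left: {0,1,2,5,8,9,10}→21  {1,2,5,7,8,9,10}→35  {2,5,6,7,8,9,10}→35  {3,4,6,7,8,9,10}→7  {4,5,6,7,8,9,10}→21
  8 left: {0,1,2,5,7,8,9,10}→56  {1,2,5,6,7,8,9,10}→70  {2,4,5,6,7,8,9,10}→56  {3,4,5,6,7,8,9,10}→28
  9 left: {0,1,2,5,6,7,8,9,10}→126  {1,2,4,5,6,7,8,9,10}→126  {2,3,4,5,6,7,8,9,10}→84
  placing 0:k first → 210 extensions
  placing 3:l first → 252 extensions
total linear extensions = 462

462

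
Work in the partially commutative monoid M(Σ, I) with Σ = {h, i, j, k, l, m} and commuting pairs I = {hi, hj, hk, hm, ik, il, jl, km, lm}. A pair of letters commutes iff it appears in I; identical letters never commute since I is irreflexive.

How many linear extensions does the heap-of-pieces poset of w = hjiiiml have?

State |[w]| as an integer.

21

0(h) covers ∅
1(j) covers ∅
2(i) covers 1:j
3(i) covers 2:i
4(i) covers 3:i
5(m) covers 4:i
6(l) covers 0:h
floor of heap: 0:h, 1:j
completions by unplaced set U, small U first (add the entries for U minus each lowest piece of U):
  |U|=1: {5}:1  {6}:1
  |U|=2: {0,6}:1  {4,5}:1  {5,6}:2
  |U|=3: {0,5,6}:3  {3,4,5}:1  {4,5,6}:3
  |U|=4: {0,4,5,6}:6  {2,3,4,5}:1  {3,4,5,6}:4
  |U|=5: {0,3,4,5,6}:10  {1,2,3,4,5}:1  {2,3,4,5,6}:5
  start at 0(h): 6
  start at 1(j): 15
sum over floor = 21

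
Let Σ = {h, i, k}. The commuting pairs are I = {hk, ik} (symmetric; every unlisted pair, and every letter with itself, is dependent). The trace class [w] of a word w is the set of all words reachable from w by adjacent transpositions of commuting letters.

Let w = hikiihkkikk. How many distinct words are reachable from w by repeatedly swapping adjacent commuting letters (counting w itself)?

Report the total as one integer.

drop 0:h onto floor
drop 1:i onto {0:h}
drop 2:k onto floor
drop 3:i onto {1:i}
drop 4:i onto {3:i}
drop 5:h onto {4:i}
drop 6:k onto {2:k}
drop 7:k onto {6:k}
drop 8:i onto {5:h}
drop 9:k onto {7:k}
drop 10:k onto {9:k}
ground layer = {0:h, 2:k}
drop-orders for the pieces not yet dropped (sum over which currently-grounded one goes next):
  1 to go: {8} 1  {10} 1
  2 to go: {5,8} 1  {8,10} 2  {9,10} 1
  3 to go: {4,5,8} 1  {5,8,10} 3  {7,9,10} 1  {8,9,10} 3
  4 to go: {3,4,5,8} 1  {4,5,8,10} 4  {5,8,9,10} 6  {6,7,9,10} 1  {7,8,9,10} 4
  5 to go: {1,3,4,5,8} 1  {2,6,7,9,10} 1  {3,4,5,8,10} 5  {4,5,8,9,10} 10  {5,7,8,9,10} 10  {6,7,8,9,10} 5
  6 to go: {0,1,3,4,5,8} 1  {1,3,4,5,8,10} 6  {2,6,7,8,9,10} 6  {3,4,5,8,9,10} 15  {4,5,7,8,9,10} 20  {5,6,7,8,9,10} 15
  7 to go: {0,1,3,4,5,8,10} 7  {1,3,4,5,8,9,10} 21  {2,5,6,7,8,9,10} 21  {3,4,5,7,8,9,10} 35  {4,5,6,7,8,9,10} 35
  8 to go: {0,1,3,4,5,8,9,10} 28  {1,3,4,5,7,8,9,10} 56  {2,4,5,6,7,8,9,10} 56  {3,4,5,6,7,8,9,10} 70
  9 to go: {0,1,3,4,5,7,8,9,10} 84  {1,3,4,5,6,7,8,9,10} 126  {2,3,4,5,6,7,8,9,10} 126
  if 0:h drops first: 252 orders
  if 2:k drops first: 210 orders
heap linearizations: 462

462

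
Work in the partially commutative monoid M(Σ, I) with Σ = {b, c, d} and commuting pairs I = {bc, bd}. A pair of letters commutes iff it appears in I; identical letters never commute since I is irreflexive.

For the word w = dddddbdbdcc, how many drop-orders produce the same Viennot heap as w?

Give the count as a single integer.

piece 0:d — minimal
piece 1:d rests on {0:d}
piece 2:d rests on {1:d}
piece 3:d rests on {2:d}
piece 4:d rests on {3:d}
piece 5:b — minimal
piece 6:d rests on {4:d}
piece 7:b rests on {5:b}
piece 8:d rests on {6:d}
piece 9:c rests on {8:d}
piece 10:c rests on {9:c}
minimal pieces: {0:d, 5:b}
ways to finish when only these pieces remain (= sum over removing one remaining piece with nothing left below it):
  1 left: {7}→1  {10}→1
  2 left: {5,7}→1  {7,10}→2  {9,10}→1
  3 left: {5,7,10}→3  {7,9,10}→3  {8,9,10}→1
  4 left: {5,7,9,10}→6  {6,8,9,10}→1  {7,8,9,10}→4
  5 left: {4,6,8,9,10}→1  {5,7,8,9,10}→10  {6,7,8,9,10}→5
  6 left: {3,4,6,8,9,10}→1  {4,6,7,8,9,10}→6  {5,6,7,8,9,10}→15
  7 left: {2,3,4,6,8,9,10}→1  {3,4,6,7,8,9,10}→7  {4,5,6,7,8,9,10}→21
  8 left: {1,2,3,4,6,8,9,10}→1  {2,3,4,6,7,8,9,10}→8  {3,4,5,6,7,8,9,10}→28
  9 left: {0,1,2,3,4,6,8,9,10}→1  {1,2,3,4,6,7,8,9,10}→9  {2,3,4,5,6,7,8,9,10}→36
  placing 0:d first → 45 extensions
  placing 5:b first → 10 extensions
total linear extensions = 55

55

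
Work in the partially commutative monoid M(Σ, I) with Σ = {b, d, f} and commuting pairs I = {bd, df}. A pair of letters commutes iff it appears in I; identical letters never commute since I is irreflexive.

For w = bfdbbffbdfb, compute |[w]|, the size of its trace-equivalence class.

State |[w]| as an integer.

55

piece 0:b — minimal
piece 1:f rests on {0:b}
piece 2:d — minimal
piece 3:b rests on {1:f}
piece 4:b rests on {3:b}
piece 5:f rests on {4:b}
piece 6:f rests on {5:f}
piece 7:b rests on {6:f}
piece 8:d rests on {2:d}
piece 9:f rests on {7:b}
piece 10:b rests on {9:f}
minimal pieces: {0:b, 2:d}
ways to finish when only these pieces remain (= sum over removing one remaining piece with nothing left below it):
  1 left: {8}→1  {10}→1
  2 left: {2,8}→1  {8,10}→2  {9,10}→1
  3 left: {2,8,10}→3  {7,9,10}→1  {8,9,10}→3
  4 left: {2,8,9,10}→6  {6,7,9,10}→1  {7,8,9,10}→4
  5 left: {2,7,8,9,10}→10  {5,6,7,9,10}→1  {6,7,8,9,10}→5
  6 left: {2,6,7,8,9,10}→15  {4,5,6,7,9,10}→1  {5,6,7,8,9,10}→6
  7 left: {2,5,6,7,8,9,10}→21  {3,4,5,6,7,9,10}→1  {4,5,6,7,8,9,10}→7
  8 left: {1,3,4,5,6,7,9,10}→1  {2,4,5,6,7,8,9,10}→28  {3,4,5,6,7,8,9,10}→8
  9 left: {0,1,3,4,5,6,7,9,10}→1  {1,3,4,5,6,7,8,9,10}→9  {2,3,4,5,6,7,8,9,10}→36
  placing 0:b first → 45 extensions
  placing 2:d first → 10 extensions
total linear extensions = 55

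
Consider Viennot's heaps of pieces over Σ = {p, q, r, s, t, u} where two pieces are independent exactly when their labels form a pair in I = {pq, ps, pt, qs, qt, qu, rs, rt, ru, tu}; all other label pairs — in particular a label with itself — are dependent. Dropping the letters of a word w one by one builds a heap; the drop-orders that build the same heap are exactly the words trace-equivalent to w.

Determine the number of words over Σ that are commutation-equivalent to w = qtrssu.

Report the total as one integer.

15

0(q) covers ∅
1(t) covers ∅
2(r) covers 0:q
3(s) covers 1:t
4(s) covers 3:s
5(u) covers 4:s
floor of heap: 0:q, 1:t
completions by unplaced set U, small U first (add the entries for U minus each lowest piece of U):
  |U|=1: {2}:1  {5}:1
  |U|=2: {0,2}:1  {2,5}:2  {4,5}:1
  |U|=3: {0,2,5}:3  {2,4,5}:3  {3,4,5}:1
  |U|=4: {0,2,4,5}:6  {1,3,4,5}:1  {2,3,4,5}:4
  start at 0(q): 5
  start at 1(t): 10
sum over floor = 15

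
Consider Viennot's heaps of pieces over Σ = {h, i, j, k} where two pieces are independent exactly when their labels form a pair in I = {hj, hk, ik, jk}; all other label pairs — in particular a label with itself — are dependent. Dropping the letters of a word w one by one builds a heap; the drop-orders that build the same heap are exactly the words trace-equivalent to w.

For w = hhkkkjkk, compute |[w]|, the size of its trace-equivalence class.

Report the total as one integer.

168

drop 0:h onto floor
drop 1:h onto {0:h}
drop 2:k onto floor
drop 3:k onto {2:k}
drop 4:k onto {3:k}
drop 5:j onto floor
drop 6:k onto {4:k}
drop 7:k onto {6:k}
ground layer = {0:h, 2:k, 5:j}
drop-orders for the pieces not yet dropped (sum over which currently-grounded one goes next):
  1 to go: {1} 1  {5} 1  {7} 1
  2 to go: {0,1} 1  {1,5} 2  {1,7} 2  {5,7} 2  {6,7} 1
  3 to go: {0,1,5} 3  {0,1,7} 3  {1,5,7} 6  {1,6,7} 3  {4,6,7} 1  {5,6,7} 3
  4 to go: {0,1,5,7} 12  {0,1,6,7} 6  {1,4,6,7} 4  {1,5,6,7} 12  {3,4,6,7} 1  {4,5,6,7} 4
  5 to go: {0,1,4,6,7} 10  {0,1,5,6,7} 30  {1,3,4,6,7} 5  {1,4,5,6,7} 20  {2,3,4,6,7} 1  {3,4,5,6,7} 5
  6 to go: {0,1,3,4,6,7} 15  {0,1,4,5,6,7} 60  {1,2,3,4,6,7} 6  {1,3,4,5,6,7} 30  {2,3,4,5,6,7} 6
  if 0:h drops first: 42 orders
  if 2:k drops first: 105 orders
  if 5:j drops first: 21 orders
heap linearizations: 168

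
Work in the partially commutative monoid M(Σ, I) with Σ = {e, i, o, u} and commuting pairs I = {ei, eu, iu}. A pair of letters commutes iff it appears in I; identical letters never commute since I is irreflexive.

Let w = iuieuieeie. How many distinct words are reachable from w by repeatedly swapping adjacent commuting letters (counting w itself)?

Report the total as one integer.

0(i) covers ∅
1(u) covers ∅
2(i) covers 0:i
3(e) covers ∅
4(u) covers 1:u
5(i) covers 2:i
6(e) covers 3:e
7(e) covers 6:e
8(i) covers 5:i
9(e) covers 7:e
floor of heap: 0:i, 1:u, 3:e
completions by unplaced set U, small U first (add the entries for U minus each lowest piece of U):
  |U|=1: {4}:1  {8}:1  {9}:1
  |U|=2: {1,4}:1  {4,8}:2  {4,9}:2  {5,8}:1  {7,9}:1  {8,9}:2
  |U|=3: {1,4,8}:3  {1,4,9}:3  {2,5,8}:1  {4,5,8}:3  {4,7,9}:3  {4,8,9}:6  {5,8,9}:3  {6,7,9}:1  {7,8,9}:3
  |U|=4: {0,2,5,8}:1  {1,4,5,8}:6  {1,4,7,9}:6  {1,4,8,9}:12  {2,4,5,8}:4  {2,5,8,9}:4  {3,6,7,9}:1  {4,5,8,9}:12  {4,6,7,9}:4  {4,7,8,9}:12  {5,7,8,9}:6  {6,7,8,9}:4
  |U|=5: {0,2,4,5,8}:5  {0,2,5,8,9}:5  {1,2,4,5,8}:10  {1,4,5,8,9}:30  {1,4,6,7,9}:10  {1,4,7,8,9}:30  {2,4,5,8,9}:20  {2,5,7,8,9}:10  {3,4,6,7,9}:5  {3,6,7,8,9}:5  {4,5,7,8,9}:30  {4,6,7,8,9}:20  {5,6,7,8,9}:10
  |U|=6: {0,1,2,4,5,8}:15  {0,2,4,5,8,9}:30  {0,2,5,7,8,9}:15  {1,2,4,5,8,9}:60  {1,3,4,6,7,9}:15  {1,4,5,7,8,9}:90  {1,4,6,7,8,9}:60  {2,4,5,7,8,9}:60  {2,5,6,7,8,9}:20  {3,4,6,7,8,9}:30  {3,5,6,7,8,9}:15  {4,5,6,7,8,9}:60
  |U|=7: {0,1,2,4,5,8,9}:105  {0,2,4,5,7,8,9}:105  {0,2,5,6,7,8,9}:35  {1,2,4,5,7,8,9}:210  {1,3,4,6,7,8,9}:105  {1,4,5,6,7,8,9}:210  {2,3,5,6,7,8,9}:35  {2,4,5,6,7,8,9}:140  {3,4,5,6,7,8,9}:105
  |U|=8: {0,1,2,4,5,7,8,9}:420  {0,2,3,5,6,7,8,9}:70  {0,2,4,5,6,7,8,9}:280  {1,2,4,5,6,7,8,9}:560  {1,3,4,5,6,7,8,9}:420  {2,3,4,5,6,7,8,9}:280
  start at 0(i): 1260
  start at 1(u): 630
  start at 3(e): 1260
sum over floor = 3150

3150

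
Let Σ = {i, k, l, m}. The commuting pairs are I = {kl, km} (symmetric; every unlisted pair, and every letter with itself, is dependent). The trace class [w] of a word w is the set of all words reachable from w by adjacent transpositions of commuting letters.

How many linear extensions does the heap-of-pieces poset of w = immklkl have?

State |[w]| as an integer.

15

0(i) covers ∅
1(m) covers 0:i
2(m) covers 1:m
3(k) covers 0:i
4(l) covers 2:m
5(k) covers 3:k
6(l) covers 4:l
floor of heap: 0:i
completions by unplaced set U, small U first (add the entries for U minus each lowest piece of U):
  |U|=1: {5}:1  {6}:1
  |U|=2: {3,5}:1  {4,6}:1  {5,6}:2
  |U|=3: {2,4,6}:1  {3,5,6}:3  {4,5,6}:3
  |U|=4: {1,2,4,6}:1  {2,4,5,6}:4  {3,4,5,6}:6
  |U|=5: {1,2,4,5,6}:5  {2,3,4,5,6}:10
  start at 0(i): 15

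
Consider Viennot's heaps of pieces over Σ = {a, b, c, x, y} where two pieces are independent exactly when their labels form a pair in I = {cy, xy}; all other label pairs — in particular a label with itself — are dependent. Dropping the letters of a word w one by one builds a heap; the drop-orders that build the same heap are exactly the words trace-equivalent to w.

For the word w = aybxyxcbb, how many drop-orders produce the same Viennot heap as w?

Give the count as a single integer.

0(a) covers ∅
1(y) covers 0:a
2(b) covers 1:y
3(x) covers 2:b
4(y) covers 2:b
5(x) covers 3:x
6(c) covers 5:x
7(b) covers 4:y, 6:c
8(b) covers 7:b
floor of heap: 0:a
completions by unplaced set U, small U first (add the entries for U minus each lowest piece of U):
  |U|=1: {8}:1
  |U|=2: {7,8}:1
  |U|=3: {4,7,8}:1  {6,7,8}:1
  |U|=4: {4,6,7,8}:2  {5,6,7,8}:1
  |U|=5: {3,5,6,7,8}:1  {4,5,6,7,8}:3
  |U|=6: {3,4,5,6,7,8}:4
  |U|=7: {2,3,4,5,6,7,8}:4
  start at 0(a): 4

4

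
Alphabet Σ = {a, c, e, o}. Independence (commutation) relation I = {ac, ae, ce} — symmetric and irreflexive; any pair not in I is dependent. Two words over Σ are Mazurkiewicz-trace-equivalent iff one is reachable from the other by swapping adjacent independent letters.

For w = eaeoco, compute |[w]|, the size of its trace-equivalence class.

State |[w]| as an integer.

0(e) covers ∅
1(a) covers ∅
2(e) covers 0:e
3(o) covers 1:a, 2:e
4(c) covers 3:o
5(o) covers 4:c
floor of heap: 0:e, 1:a
completions by unplaced set U, small U first (add the entries for U minus each lowest piece of U):
  |U|=1: {5}:1
  |U|=2: {4,5}:1
  |U|=3: {3,4,5}:1
  |U|=4: {1,3,4,5}:1  {2,3,4,5}:1
  start at 0(e): 2
  start at 1(a): 1
sum over floor = 3

3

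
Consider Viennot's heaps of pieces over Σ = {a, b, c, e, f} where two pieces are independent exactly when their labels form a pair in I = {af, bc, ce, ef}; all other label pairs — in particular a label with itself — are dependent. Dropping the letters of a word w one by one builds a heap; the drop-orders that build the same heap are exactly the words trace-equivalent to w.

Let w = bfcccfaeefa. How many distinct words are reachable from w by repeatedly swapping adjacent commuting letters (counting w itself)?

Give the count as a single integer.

15

0(b) covers ∅
1(f) covers 0:b
2(c) covers 1:f
3(c) covers 2:c
4(c) covers 3:c
5(f) covers 4:c
6(a) covers 4:c
7(e) covers 6:a
8(e) covers 7:e
9(f) covers 5:f
10(a) covers 8:e
floor of heap: 0:b
completions by unplaced set U, small U first (add the entries for U minus each lowest piece of U):
  |U|=1: {9}:1  {10}:1
  |U|=2: {5,9}:1  {8,10}:1  {9,10}:2
  |U|=3: {5,9,10}:3  {7,8,10}:1  {8,9,10}:3
  |U|=4: {5,8,9,10}:6  {6,7,8,10}:1  {7,8,9,10}:4
  |U|=5: {5,7,8,9,10}:10  {6,7,8,9,10}:5
  |U|=6: {5,6,7,8,9,10}:15
  |U|=7: {4,5,6,7,8,9,10}:15
  |U|=8: {3,4,5,6,7,8,9,10}:15
  |U|=9: {2,3,4,5,6,7,8,9,10}:15
  start at 0(b): 15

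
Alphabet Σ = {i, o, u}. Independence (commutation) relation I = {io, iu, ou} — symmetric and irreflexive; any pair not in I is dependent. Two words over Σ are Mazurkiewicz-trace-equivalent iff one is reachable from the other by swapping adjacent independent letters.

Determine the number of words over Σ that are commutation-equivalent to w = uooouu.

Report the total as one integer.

0(u) covers ∅
1(o) covers ∅
2(o) covers 1:o
3(o) covers 2:o
4(u) covers 0:u
5(u) covers 4:u
floor of heap: 0:u, 1:o
completions by unplaced set U, small U first (add the entries for U minus each lowest piece of U):
  |U|=1: {3}:1  {5}:1
  |U|=2: {2,3}:1  {3,5}:2  {4,5}:1
  |U|=3: {0,4,5}:1  {1,2,3}:1  {2,3,5}:3  {3,4,5}:3
  |U|=4: {0,3,4,5}:4  {1,2,3,5}:4  {2,3,4,5}:6
  start at 0(u): 10
  start at 1(o): 10
sum over floor = 20

20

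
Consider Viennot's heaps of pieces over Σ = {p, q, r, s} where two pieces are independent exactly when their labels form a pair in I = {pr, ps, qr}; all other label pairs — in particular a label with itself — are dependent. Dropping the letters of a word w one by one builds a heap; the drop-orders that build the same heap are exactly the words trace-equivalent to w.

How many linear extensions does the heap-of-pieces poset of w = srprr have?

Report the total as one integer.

0(s) covers ∅
1(r) covers 0:s
2(p) covers ∅
3(r) covers 1:r
4(r) covers 3:r
floor of heap: 0:s, 2:p
completions by unplaced set U, small U first (add the entries for U minus each lowest piece of U):
  |U|=1: {2}:1  {4}:1
  |U|=2: {2,4}:2  {3,4}:1
  |U|=3: {1,3,4}:1  {2,3,4}:3
  start at 0(s): 4
  start at 2(p): 1
sum over floor = 5

5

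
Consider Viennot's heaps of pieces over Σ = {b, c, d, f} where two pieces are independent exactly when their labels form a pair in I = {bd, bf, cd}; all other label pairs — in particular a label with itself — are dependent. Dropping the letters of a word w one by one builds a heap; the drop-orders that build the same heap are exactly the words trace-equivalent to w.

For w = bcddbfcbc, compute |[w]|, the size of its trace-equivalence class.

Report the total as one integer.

16

piece 0:b — minimal
piece 1:c rests on {0:b}
piece 2:d — minimal
piece 3:d rests on {2:d}
piece 4:b rests on {1:c}
piece 5:f rests on {1:c, 3:d}
piece 6:c rests on {4:b, 5:f}
piece 7:b rests on {6:c}
piece 8:c rests on {7:b}
minimal pieces: {0:b, 2:d}
ways to finish when only these pieces remain (= sum over removing one remaining piece with nothing left below it):
  1 left: {8}→1
  2 left: {7,8}→1
  3 left: {6,7,8}→1
  4 left: {4,6,7,8}→1  {5,6,7,8}→1
  5 left: {3,5,6,7,8}→1  {4,5,6,7,8}→2
  6 left: {1,4,5,6,7,8}→2  {2,3,5,6,7,8}→1  {3,4,5,6,7,8}→3
  7 left: {0,1,4,5,6,7,8}→2  {1,3,4,5,6,7,8}→5  {2,3,4,5,6,7,8}→4
  placing 0:b first → 9 extensions
  placing 2:d first → 7 extensions
total linear extensions = 16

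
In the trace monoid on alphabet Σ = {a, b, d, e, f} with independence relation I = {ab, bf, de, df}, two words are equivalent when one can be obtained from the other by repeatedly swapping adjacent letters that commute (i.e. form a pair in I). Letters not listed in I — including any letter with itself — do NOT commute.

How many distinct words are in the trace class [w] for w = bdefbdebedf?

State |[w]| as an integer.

36

#0=b has no predecessor
#1=d depends on [0:b]
#2=e depends on [0:b]
#3=f depends on [2:e]
#4=b depends on [1:d, 2:e]
#5=d depends on [4:b]
#6=e depends on [3:f, 4:b]
#7=b depends on [5:d, 6:e]
#8=e depends on [7:b]
#9=d depends on [7:b]
#10=f depends on [8:e]
sources: [0:b]
N(rest) = Σ N(rest − s) over sources s of rest; N(one piece) = 1:
  size 1 → [9]=1  [10]=1
  size 2 → [8,10]=1  [9,10]=2
  size 3 → [8,9,10]=3
  size 4 → [7,8,9,10]=3
  size 5 → [5,7,8,9,10]=3  [6,7,8,9,10]=3
  size 6 → [3,6,7,8,9,10]=3  [5,6,7,8,9,10]=6
  size 7 → [3,5,6,7,8,9,10]=9  [4,5,6,7,8,9,10]=6
  size 8 → [1,4,5,6,7,8,9,10]=6  [3,4,5,6,7,8,9,10]=15
  size 9 → [1,3,4,5,6,7,8,9,10]=21  [2,3,4,5,6,7,8,9,10]=15
  first=0(b) contributes 36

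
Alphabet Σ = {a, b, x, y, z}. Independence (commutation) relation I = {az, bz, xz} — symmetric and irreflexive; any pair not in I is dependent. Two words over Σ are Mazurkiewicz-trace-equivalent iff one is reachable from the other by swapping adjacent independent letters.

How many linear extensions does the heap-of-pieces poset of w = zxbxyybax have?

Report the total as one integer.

drop 0:z onto floor
drop 1:x onto floor
drop 2:b onto {1:x}
drop 3:x onto {2:b}
drop 4:y onto {0:z, 3:x}
drop 5:y onto {4:y}
drop 6:b onto {5:y}
drop 7:a onto {6:b}
drop 8:x onto {7:a}
ground layer = {0:z, 1:x}
drop-orders for the pieces not yet dropped (sum over which currently-grounded one goes next):
  1 to go: {8} 1
  2 to go: {7,8} 1
  3 to go: {6,7,8} 1
  4 to go: {5,6,7,8} 1
  5 to go: {4,5,6,7,8} 1
  6 to go: {0,4,5,6,7,8} 1  {3,4,5,6,7,8} 1
  7 to go: {0,3,4,5,6,7,8} 2  {2,3,4,5,6,7,8} 1
  if 0:z drops first: 1 orders
  if 1:x drops first: 3 orders
heap linearizations: 4

4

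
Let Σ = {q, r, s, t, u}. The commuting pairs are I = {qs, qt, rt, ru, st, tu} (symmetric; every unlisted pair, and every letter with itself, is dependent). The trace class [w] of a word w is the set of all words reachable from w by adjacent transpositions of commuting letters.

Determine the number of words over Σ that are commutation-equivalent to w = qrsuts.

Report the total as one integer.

6

#0=q has no predecessor
#1=r depends on [0:q]
#2=s depends on [1:r]
#3=u depends on [2:s]
#4=t has no predecessor
#5=s depends on [3:u]
sources: [0:q, 4:t]
N(rest) = Σ N(rest − s) over sources s of rest; N(one piece) = 1:
  size 1 → [4]=1  [5]=1
  size 2 → [3,5]=1  [4,5]=2
  size 3 → [2,3,5]=1  [3,4,5]=3
  size 4 → [1,2,3,5]=1  [2,3,4,5]=4
  first=0(q) contributes 5
  first=4(t) contributes 1
|[w]| = 6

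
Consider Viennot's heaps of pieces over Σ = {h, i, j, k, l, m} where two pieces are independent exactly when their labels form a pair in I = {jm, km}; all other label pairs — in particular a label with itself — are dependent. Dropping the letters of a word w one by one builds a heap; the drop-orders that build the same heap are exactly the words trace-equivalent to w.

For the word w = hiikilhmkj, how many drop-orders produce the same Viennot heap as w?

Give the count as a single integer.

3

0(h) covers ∅
1(i) covers 0:h
2(i) covers 1:i
3(k) covers 2:i
4(i) covers 3:k
5(l) covers 4:i
6(h) covers 5:l
7(m) covers 6:h
8(k) covers 6:h
9(j) covers 8:k
floor of heap: 0:h
completions by unplaced set U, small U first (add the entries for U minus each lowest piece of U):
  |U|=1: {7}:1  {9}:1
  |U|=2: {7,9}:2  {8,9}:1
  |U|=3: {7,8,9}:3
  |U|=4: {6,7,8,9}:3
  |U|=5: {5,6,7,8,9}:3
  |U|=6: {4,5,6,7,8,9}:3
  |U|=7: {3,4,5,6,7,8,9}:3
  |U|=8: {2,3,4,5,6,7,8,9}:3
  start at 0(h): 3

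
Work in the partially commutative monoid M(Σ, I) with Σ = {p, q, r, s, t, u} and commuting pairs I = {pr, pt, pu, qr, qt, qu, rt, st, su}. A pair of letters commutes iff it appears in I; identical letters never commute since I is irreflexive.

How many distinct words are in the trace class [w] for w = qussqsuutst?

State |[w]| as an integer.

0(q) covers ∅
1(u) covers ∅
2(s) covers 0:q
3(s) covers 2:s
4(q) covers 3:s
5(s) covers 4:q
6(u) covers 1:u
7(u) covers 6:u
8(t) covers 7:u
9(s) covers 5:s
10(t) covers 8:t
floor of heap: 0:q, 1:u
completions by unplaced set U, small U first (add the entries for U minus each lowest piece of U):
  |U|=1: {9}:1  {10}:1
  |U|=2: {5,9}:1  {8,10}:1  {9,10}:2
  |U|=3: {4,5,9}:1  {5,9,10}:3  {7,8,10}:1  {8,9,10}:3
  |U|=4: {3,4,5,9}:1  {4,5,9,10}:4  {5,8,9,10}:6  {6,7,8,10}:1  {7,8,9,10}:4
  |U|=5: {1,6,7,8,10}:1  {2,3,4,5,9}:1  {3,4,5,9,10}:5  {4,5,8,9,10}:10  {5,7,8,9,10}:10  {6,7,8,9,10}:5
  |U|=6: {0,2,3,4,5,9}:1  {1,6,7,8,9,10}:6  {2,3,4,5,9,10}:6  {3,4,5,8,9,10}:15  {4,5,7,8,9,10}:20  {5,6,7,8,9,10}:15
  |U|=7: {0,2,3,4,5,9,10}:7  {1,5,6,7,8,9,10}:21  {2,3,4,5,8,9,10}:21  {3,4,5,7,8,9,10}:35  {4,5,6,7,8,9,10}:35
  |U|=8: {0,2,3,4,5,8,9,10}:28  {1,4,5,6,7,8,9,10}:56  {2,3,4,5,7,8,9,10}:56  {3,4,5,6,7,8,9,10}:70
  |U|=9: {0,2,3,4,5,7,8,9,10}:84  {1,3,4,5,6,7,8,9,10}:126  {2,3,4,5,6,7,8,9,10}:126
  start at 0(q): 252
  start at 1(u): 210
sum over floor = 462

462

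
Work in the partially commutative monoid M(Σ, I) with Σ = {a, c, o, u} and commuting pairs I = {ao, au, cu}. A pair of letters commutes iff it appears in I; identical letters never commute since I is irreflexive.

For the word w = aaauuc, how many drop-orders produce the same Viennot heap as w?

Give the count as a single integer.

piece 0:a — minimal
piece 1:a rests on {0:a}
piece 2:a rests on {1:a}
piece 3:u — minimal
piece 4:u rests on {3:u}
piece 5:c rests on {2:a}
minimal pieces: {0:a, 3:u}
ways to finish when only these pieces remain (= sum over removing one remaining piece with nothing left below it):
  1 left: {4}→1  {5}→1
  2 left: {2,5}→1  {3,4}→1  {4,5}→2
  3 left: {1,2,5}→1  {2,4,5}→3  {3,4,5}→3
  4 left: {0,1,2,5}→1  {1,2,4,5}→4  {2,3,4,5}→6
  placing 0:a first → 10 extensions
  placing 3:u first → 5 extensions
total linear extensions = 15

15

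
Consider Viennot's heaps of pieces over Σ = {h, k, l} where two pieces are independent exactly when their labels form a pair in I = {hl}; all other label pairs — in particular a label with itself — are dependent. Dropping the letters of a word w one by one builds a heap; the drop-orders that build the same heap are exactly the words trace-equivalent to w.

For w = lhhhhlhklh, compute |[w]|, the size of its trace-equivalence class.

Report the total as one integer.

42

drop 0:l onto floor
drop 1:h onto floor
drop 2:h onto {1:h}
drop 3:h onto {2:h}
drop 4:h onto {3:h}
drop 5:l onto {0:l}
drop 6:h onto {4:h}
drop 7:k onto {5:l, 6:h}
drop 8:l onto {7:k}
drop 9:h onto {7:k}
ground layer = {0:l, 1:h}
drop-orders for the pieces not yet dropped (sum over which currently-grounded one goes next):
  1 to go: {8} 1  {9} 1
  2 to go: {8,9} 2
  3 to go: {7,8,9} 2
  4 to go: {5,7,8,9} 2  {6,7,8,9} 2
  5 to go: {0,5,7,8,9} 2  {4,6,7,8,9} 2  {5,6,7,8,9} 4
  6 to go: {0,5,6,7,8,9} 6  {3,4,6,7,8,9} 2  {4,5,6,7,8,9} 6
  7 to go: {0,4,5,6,7,8,9} 12  {2,3,4,6,7,8,9} 2  {3,4,5,6,7,8,9} 8
  8 to go: {0,3,4,5,6,7,8,9} 20  {1,2,3,4,6,7,8,9} 2  {2,3,4,5,6,7,8,9} 10
  if 0:l drops first: 12 orders
  if 1:h drops first: 30 orders
heap linearizations: 42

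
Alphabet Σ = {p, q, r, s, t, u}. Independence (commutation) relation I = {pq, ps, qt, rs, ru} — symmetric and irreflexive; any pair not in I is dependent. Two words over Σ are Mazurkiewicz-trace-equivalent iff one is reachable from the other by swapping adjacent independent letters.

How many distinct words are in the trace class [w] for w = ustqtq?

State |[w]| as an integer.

piece 0:u — minimal
piece 1:s rests on {0:u}
piece 2:t rests on {1:s}
piece 3:q rests on {1:s}
piece 4:t rests on {2:t}
piece 5:q rests on {3:q}
minimal pieces: {0:u}
ways to finish when only these pieces remain (= sum over removing one remaining piece with nothing left below it):
  1 left: {4}→1  {5}→1
  2 left: {2,4}→1  {3,5}→1  {4,5}→2
  3 left: {2,4,5}→3  {3,4,5}→3
  4 left: {2,3,4,5}→6
  placing 0:u first → 6 extensions

6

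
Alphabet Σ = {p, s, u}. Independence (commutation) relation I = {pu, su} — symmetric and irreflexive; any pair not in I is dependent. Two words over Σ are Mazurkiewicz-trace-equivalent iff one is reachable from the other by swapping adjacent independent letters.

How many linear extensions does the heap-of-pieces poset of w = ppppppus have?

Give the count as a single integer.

drop 0:p onto floor
drop 1:p onto {0:p}
drop 2:p onto {1:p}
drop 3:p onto {2:p}
drop 4:p onto {3:p}
drop 5:p onto {4:p}
drop 6:u onto floor
drop 7:s onto {5:p}
ground layer = {0:p, 6:u}
drop-orders for the pieces not yet dropped (sum over which currently-grounded one goes next):
  1 to go: {6} 1  {7} 1
  2 to go: {5,7} 1  {6,7} 2
  3 to go: {4,5,7} 1  {5,6,7} 3
  4 to go: {3,4,5,7} 1  {4,5,6,7} 4
  5 to go: {2,3,4,5,7} 1  {3,4,5,6,7} 5
  6 to go: {1,2,3,4,5,7} 1  {2,3,4,5,6,7} 6
  if 0:p drops first: 7 orders
  if 6:u drops first: 1 orders
heap linearizations: 8

8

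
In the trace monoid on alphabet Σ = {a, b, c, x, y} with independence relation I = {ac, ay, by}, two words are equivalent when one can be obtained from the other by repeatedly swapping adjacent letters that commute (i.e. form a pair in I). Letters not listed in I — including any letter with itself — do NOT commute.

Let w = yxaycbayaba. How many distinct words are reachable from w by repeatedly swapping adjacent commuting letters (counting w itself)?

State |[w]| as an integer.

19

0(y) covers ∅
1(x) covers 0:y
2(a) covers 1:x
3(y) covers 1:x
4(c) covers 3:y
5(b) covers 2:a, 4:c
6(a) covers 5:b
7(y) covers 4:c
8(a) covers 6:a
9(b) covers 8:a
10(a) covers 9:b
floor of heap: 0:y
completions by unplaced set U, small U first (add the entries for U minus each lowest piece of U):
  |U|=1: {7}:1  {10}:1
  |U|=2: {7,10}:2  {9,10}:1
  |U|=3: {7,9,10}:3  {8,9,10}:1
  |U|=4: {6,8,9,10}:1  {7,8,9,10}:4
  |U|=5: {5,6,8,9,10}:1  {6,7,8,9,10}:5
  |U|=6: {2,5,6,8,9,10}:1  {5,6,7,8,9,10}:6
  |U|=7: {2,5,6,7,8,9,10}:7  {4,5,6,7,8,9,10}:6
  |U|=8: {2,4,5,6,7,8,9,10}:13  {3,4,5,6,7,8,9,10}:6
  |U|=9: {2,3,4,5,6,7,8,9,10}:19
  start at 0(y): 19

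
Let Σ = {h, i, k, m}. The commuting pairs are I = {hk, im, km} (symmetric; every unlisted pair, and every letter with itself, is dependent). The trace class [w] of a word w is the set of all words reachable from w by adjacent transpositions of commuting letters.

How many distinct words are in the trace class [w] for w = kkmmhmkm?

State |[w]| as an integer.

56

piece 0:k — minimal
piece 1:k rests on {0:k}
piece 2:m — minimal
piece 3:m rests on {2:m}
piece 4:h rests on {3:m}
piece 5:m rests on {4:h}
piece 6:k rests on {1:k}
piece 7:m rests on {5:m}
minimal pieces: {0:k, 2:m}
ways to finish when only these pieces remain (= sum over removing one remaining piece with nothing left below it):
  1 left: {6}→1  {7}→1
  2 left: {1,6}→1  {5,7}→1  {6,7}→2
  3 left: {0,1,6}→1  {1,6,7}→3  {4,5,7}→1  {5,6,7}→3
  4 left: {0,1,6,7}→4  {1,5,6,7}→6  {3,4,5,7}→1  {4,5,6,7}→4
  5 left: {0,1,5,6,7}→10  {1,4,5,6,7}→10  {2,3,4,5,7}→1  {3,4,5,6,7}→5
  6 left: {0,1,4,5,6,7}→20  {1,3,4,5,6,7}→15  {2,3,4,5,6,7}→6
  placing 0:k first → 21 extensions
  placing 2:m first → 35 extensions
total linear extensions = 56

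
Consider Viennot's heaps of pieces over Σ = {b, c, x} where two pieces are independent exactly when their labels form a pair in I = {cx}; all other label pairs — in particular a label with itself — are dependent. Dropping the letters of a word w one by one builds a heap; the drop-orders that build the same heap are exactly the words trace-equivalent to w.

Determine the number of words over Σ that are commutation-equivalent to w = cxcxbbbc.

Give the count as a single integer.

6

0(c) covers ∅
1(x) covers ∅
2(c) covers 0:c
3(x) covers 1:x
4(b) covers 2:c, 3:x
5(b) covers 4:b
6(b) covers 5:b
7(c) covers 6:b
floor of heap: 0:c, 1:x
completions by unplaced set U, small U first (add the entries for U minus each lowest piece of U):
  |U|=1: {7}:1
  |U|=2: {6,7}:1
  |U|=3: {5,6,7}:1
  |U|=4: {4,5,6,7}:1
  |U|=5: {2,4,5,6,7}:1  {3,4,5,6,7}:1
  |U|=6: {0,2,4,5,6,7}:1  {1,3,4,5,6,7}:1  {2,3,4,5,6,7}:2
  start at 0(c): 3
  start at 1(x): 3
sum over floor = 6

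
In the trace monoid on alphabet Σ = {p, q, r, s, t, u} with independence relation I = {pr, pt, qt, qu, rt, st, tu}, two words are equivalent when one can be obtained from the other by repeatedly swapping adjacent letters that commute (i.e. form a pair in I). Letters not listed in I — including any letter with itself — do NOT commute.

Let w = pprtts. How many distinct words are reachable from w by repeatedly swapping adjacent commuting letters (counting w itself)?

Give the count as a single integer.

45

piece 0:p — minimal
piece 1:p rests on {0:p}
piece 2:r — minimal
piece 3:t — minimal
piece 4:t rests on {3:t}
piece 5:s rests on {1:p, 2:r}
minimal pieces: {0:p, 2:r, 3:t}
ways to finish when only these pieces remain (= sum over removing one remaining piece with nothing left below it):
  1 left: {4}→1  {5}→1
  2 left: {1,5}→1  {2,5}→1  {3,4}→1  {4,5}→2
  3 left: {0,1,5}→1  {1,2,5}→2  {1,4,5}→3  {2,4,5}→3  {3,4,5}→3
  4 left: {0,1,2,5}→3  {0,1,4,5}→4  {1,2,4,5}→8  {1,3,4,5}→6  {2,3,4,5}→6
  placing 0:p first → 20 extensions
  placing 2:r first → 10 extensions
  placing 3:t first → 15 extensions
total linear extensions = 45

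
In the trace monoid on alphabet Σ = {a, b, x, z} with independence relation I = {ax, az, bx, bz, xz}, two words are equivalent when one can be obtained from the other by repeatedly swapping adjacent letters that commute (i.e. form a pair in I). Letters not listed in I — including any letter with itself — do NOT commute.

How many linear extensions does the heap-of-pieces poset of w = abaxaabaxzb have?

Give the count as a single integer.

drop 0:a onto floor
drop 1:b onto {0:a}
drop 2:a onto {1:b}
drop 3:x onto floor
drop 4:a onto {2:a}
drop 5:a onto {4:a}
drop 6:b onto {5:a}
drop 7:a onto {6:b}
drop 8:x onto {3:x}
drop 9:z onto floor
drop 10:b onto {7:a}
ground layer = {0:a, 3:x, 9:z}
drop-orders for the pieces not yet dropped (sum over which currently-grounded one goes next):
  1 to go: {8} 1  {9} 1  {10} 1
  2 to go: {3,8} 1  {7,10} 1  {8,9} 2  {8,10} 2  {9,10} 2
  3 to go: {3,8,9} 3  {3,8,10} 3  {6,7,10} 1  {7,8,10} 3  {7,9,10} 3  {8,9,10} 6
  4 to go: {3,7,8,10} 6  {3,8,9,10} 12  {5,6,7,10} 1  {6,7,8,10} 4  {6,7,9,10} 4  {7,8,9,10} 12
  5 to go: {3,6,7,8,10} 10  {3,7,8,9,10} 30  {4,5,6,7,10} 1  {5,6,7,8,10} 5  {5,6,7,9,10} 5  {6,7,8,9,10} 20
  6 to go: {2,4,5,6,7,10} 1  {3,5,6,7,8,10} 15  {3,6,7,8,9,10} 60  {4,5,6,7,8,10} 6  {4,5,6,7,9,10} 6  {5,6,7,8,9,10} 30
  7 to go: {1,2,4,5,6,7,10} 1  {2,4,5,6,7,8,10} 7  {2,4,5,6,7,9,10} 7  {3,4,5,6,7,8,10} 21  {3,5,6,7,8,9,10} 105  {4,5,6,7,8,9,10} 42
  8 to go: {0,1,2,4,5,6,7,10} 1  {1,2,4,5,6,7,8,10} 8  {1,2,4,5,6,7,9,10} 8  {2,3,4,5,6,7,8,10} 28  {2,4,5,6,7,8,9,10} 56  {3,4,5,6,7,8,9,10} 168
  9 to go: {0,1,2,4,5,6,7,8,10} 9  {0,1,2,4,5,6,7,9,10} 9  {1,2,3,4,5,6,7,8,10} 36  {1,2,4,5,6,7,8,9,10} 72  {2,3,4,5,6,7,8,9,10} 252
  if 0:a drops first: 360 orders
  if 3:x drops first: 90 orders
  if 9:z drops first: 45 orders
heap linearizations: 495

495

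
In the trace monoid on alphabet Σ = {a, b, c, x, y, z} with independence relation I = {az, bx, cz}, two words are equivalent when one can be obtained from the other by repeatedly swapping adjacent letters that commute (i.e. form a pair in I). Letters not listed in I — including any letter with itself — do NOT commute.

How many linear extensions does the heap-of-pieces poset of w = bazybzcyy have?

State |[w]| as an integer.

0(b) covers ∅
1(a) covers 0:b
2(z) covers 0:b
3(y) covers 1:a, 2:z
4(b) covers 3:y
5(z) covers 4:b
6(c) covers 4:b
7(y) covers 5:z, 6:c
8(y) covers 7:y
floor of heap: 0:b
completions by unplaced set U, small U first (add the entries for U minus each lowest piece of U):
  |U|=1: {8}:1
  |U|=2: {7,8}:1
  |U|=3: {5,7,8}:1  {6,7,8}:1
  |U|=4: {5,6,7,8}:2
  |U|=5: {4,5,6,7,8}:2
  |U|=6: {3,4,5,6,7,8}:2
  |U|=7: {1,3,4,5,6,7,8}:2  {2,3,4,5,6,7,8}:2
  start at 0(b): 4

4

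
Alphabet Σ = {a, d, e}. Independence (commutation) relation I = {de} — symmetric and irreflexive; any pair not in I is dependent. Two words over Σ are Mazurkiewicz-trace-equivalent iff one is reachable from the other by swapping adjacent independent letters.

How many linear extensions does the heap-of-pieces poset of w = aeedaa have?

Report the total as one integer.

#0=a has no predecessor
#1=e depends on [0:a]
#2=e depends on [1:e]
#3=d depends on [0:a]
#4=a depends on [2:e, 3:d]
#5=a depends on [4:a]
sources: [0:a]
N(rest) = Σ N(rest − s) over sources s of rest; N(one piece) = 1:
  size 1 → [5]=1
  size 2 → [4,5]=1
  size 3 → [2,4,5]=1  [3,4,5]=1
  size 4 → [1,2,4,5]=1  [2,3,4,5]=2
  first=0(a) contributes 3

3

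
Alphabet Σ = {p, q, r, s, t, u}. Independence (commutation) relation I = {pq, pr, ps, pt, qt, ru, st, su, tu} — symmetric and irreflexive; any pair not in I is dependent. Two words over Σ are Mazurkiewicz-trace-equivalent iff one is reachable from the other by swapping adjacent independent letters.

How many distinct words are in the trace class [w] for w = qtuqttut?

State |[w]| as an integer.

piece 0:q — minimal
piece 1:t — minimal
piece 2:u rests on {0:q}
piece 3:q rests on {2:u}
piece 4:t rests on {1:t}
piece 5:t rests on {4:t}
piece 6:u rests on {3:q}
piece 7:t rests on {5:t}
minimal pieces: {0:q, 1:t}
ways to finish when only these pieces remain (= sum over removing one remaining piece with nothing left below it):
  1 left: {6}→1  {7}→1
  2 left: {3,6}→1  {5,7}→1  {6,7}→2
  3 left: {2,3,6}→1  {3,6,7}→3  {4,5,7}→1  {5,6,7}→3
  4 left: {0,2,3,6}→1  {1,4,5,7}→1  {2,3,6,7}→4  {3,5,6,7}→6  {4,5,6,7}→4
  5 left: {0,2,3,6,7}→5  {1,4,5,6,7}→5  {2,3,5,6,7}→10  {3,4,5,6,7}→10
  6 left: {0,2,3,5,6,7}→15  {1,3,4,5,6,7}→15  {2,3,4,5,6,7}→20
  placing 0:q first → 35 extensions
  placing 1:t first → 35 extensions
total linear extensions = 70

70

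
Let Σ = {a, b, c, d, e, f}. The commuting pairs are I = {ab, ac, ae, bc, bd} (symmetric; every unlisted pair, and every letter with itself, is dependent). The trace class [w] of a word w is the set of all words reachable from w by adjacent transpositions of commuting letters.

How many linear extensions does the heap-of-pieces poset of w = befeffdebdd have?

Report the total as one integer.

3

drop 0:b onto floor
drop 1:e onto {0:b}
drop 2:f onto {1:e}
drop 3:e onto {2:f}
drop 4:f onto {3:e}
drop 5:f onto {4:f}
drop 6:d onto {5:f}
drop 7:e onto {6:d}
drop 8:b onto {7:e}
drop 9:d onto {7:e}
drop 10:d onto {9:d}
ground layer = {0:b}
drop-orders for the pieces not yet dropped (sum over which currently-grounded one goes next):
  1 to go: {8} 1  {10} 1
  2 to go: {8,10} 2  {9,10} 1
  3 to go: {8,9,10} 3
  4 to go: {7,8,9,10} 3
  5 to go: {6,7,8,9,10} 3
  6 to go: {5,6,7,8,9,10} 3
  7 to go: {4,5,6,7,8,9,10} 3
  8 to go: {3,4,5,6,7,8,9,10} 3
  9 to go: {2,3,4,5,6,7,8,9,10} 3
  if 0:b drops first: 3 orders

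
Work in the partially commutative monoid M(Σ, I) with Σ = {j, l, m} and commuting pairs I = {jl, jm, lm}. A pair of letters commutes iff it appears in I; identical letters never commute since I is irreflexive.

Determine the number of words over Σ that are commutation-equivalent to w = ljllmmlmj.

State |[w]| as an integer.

drop 0:l onto floor
drop 1:j onto floor
drop 2:l onto {0:l}
drop 3:l onto {2:l}
drop 4:m onto floor
drop 5:m onto {4:m}
drop 6:l onto {3:l}
drop 7:m onto {5:m}
drop 8:j onto {1:j}
ground layer = {0:l, 1:j, 4:m}
drop-orders for the pieces not yet dropped (sum over which currently-grounded one goes next):
  1 to go: {6} 1  {7} 1  {8} 1
  2 to go: {1,8} 1  {3,6} 1  {5,7} 1  {6,7} 2  {6,8} 2  {7,8} 2
  3 to go: {1,6,8} 3  {1,7,8} 3  {2,3,6} 1  {3,6,7} 3  {3,6,8} 3  {4,5,7} 1  {5,6,7} 3  {5,7,8} 3  {6,7,8} 6
  4 to go: {0,2,3,6} 1  {1,3,6,8} 6  {1,5,7,8} 6  {1,6,7,8} 12  {2,3,6,7} 4  {2,3,6,8} 4  {3,5,6,7} 6  {3,6,7,8} 12  {4,5,6,7} 4  {4,5,7,8} 4  {5,6,7,8} 12
  5 to go: {0,2,3,6,7} 5  {0,2,3,6,8} 5  {1,2,3,6,8} 10  {1,3,6,7,8} 30  {1,4,5,7,8} 10  {1,5,6,7,8} 30  {2,3,5,6,7} 10  {2,3,6,7,8} 20  {3,4,5,6,7} 10  {3,5,6,7,8} 30  {4,5,6,7,8} 20
  6 to go: {0,1,2,3,6,8} 15  {0,2,3,5,6,7} 15  {0,2,3,6,7,8} 30  {1,2,3,6,7,8} 60  {1,3,5,6,7,8} 90  {1,4,5,6,7,8} 60  {2,3,4,5,6,7} 20  {2,3,5,6,7,8} 60  {3,4,5,6,7,8} 60
  7 to go: {0,1,2,3,6,7,8} 105  {0,2,3,4,5,6,7} 35  {0,2,3,5,6,7,8} 105  {1,2,3,5,6,7,8} 210  {1,3,4,5,6,7,8} 210  {2,3,4,5,6,7,8} 140
  if 0:l drops first: 560 orders
  if 1:j drops first: 280 orders
  if 4:m drops first: 420 orders
heap linearizations: 1260

1260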